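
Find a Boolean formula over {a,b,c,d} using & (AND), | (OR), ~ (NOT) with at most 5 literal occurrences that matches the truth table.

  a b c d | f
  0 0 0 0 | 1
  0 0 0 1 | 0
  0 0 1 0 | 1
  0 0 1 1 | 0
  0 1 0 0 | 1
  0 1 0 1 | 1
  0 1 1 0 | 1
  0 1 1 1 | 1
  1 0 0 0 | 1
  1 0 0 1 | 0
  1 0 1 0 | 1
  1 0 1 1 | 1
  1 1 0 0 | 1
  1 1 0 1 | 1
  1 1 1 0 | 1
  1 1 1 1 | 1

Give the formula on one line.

((a & (c | ~d)) | (b | ~d))

  ~d = 1010101010101010
  (c | ~d) = 1011101110111011
  (a & (c | ~d)) = 0000000010111011
  (b | ~d) = 1010111110101111
  ((a & (c | ~d)) | (b | ~d)) = 1010111110111111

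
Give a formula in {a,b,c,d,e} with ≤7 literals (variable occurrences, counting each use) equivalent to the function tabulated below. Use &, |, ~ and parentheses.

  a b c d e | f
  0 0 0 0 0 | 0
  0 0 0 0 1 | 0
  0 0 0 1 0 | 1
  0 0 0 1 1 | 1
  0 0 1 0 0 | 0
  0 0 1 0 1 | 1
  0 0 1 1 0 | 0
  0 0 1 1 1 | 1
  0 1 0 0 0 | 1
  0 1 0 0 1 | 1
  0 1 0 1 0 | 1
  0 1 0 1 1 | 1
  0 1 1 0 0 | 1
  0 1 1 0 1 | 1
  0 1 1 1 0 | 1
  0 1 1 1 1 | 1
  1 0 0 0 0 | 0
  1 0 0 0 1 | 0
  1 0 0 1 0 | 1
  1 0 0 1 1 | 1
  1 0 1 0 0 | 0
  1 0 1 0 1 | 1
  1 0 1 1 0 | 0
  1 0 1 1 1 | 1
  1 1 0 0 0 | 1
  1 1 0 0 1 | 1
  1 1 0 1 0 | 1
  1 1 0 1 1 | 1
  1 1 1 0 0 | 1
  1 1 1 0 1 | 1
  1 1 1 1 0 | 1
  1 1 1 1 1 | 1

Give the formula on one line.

  ~c = 11110000111100001111000011110000
  (d & ~c) = 00110000001100000011000000110000
  ~e = 10101010101010101010101010101010
  (d | ~e) = 10111011101110111011101110111011
  (c | (d | ~e)) = 10111111101111111011111110111111
  (e & (c | (d | ~e))) = 00010101000101010001010100010101
  ((d & ~c) | (e & (c | (d | ~e)))) = 00110101001101010011010100110101
  (((d & ~c) | (e & (c | (d | ~e)))) | b) = 00110101111111110011010111111111

(((d & ~c) | (e & (c | (d | ~e)))) | b)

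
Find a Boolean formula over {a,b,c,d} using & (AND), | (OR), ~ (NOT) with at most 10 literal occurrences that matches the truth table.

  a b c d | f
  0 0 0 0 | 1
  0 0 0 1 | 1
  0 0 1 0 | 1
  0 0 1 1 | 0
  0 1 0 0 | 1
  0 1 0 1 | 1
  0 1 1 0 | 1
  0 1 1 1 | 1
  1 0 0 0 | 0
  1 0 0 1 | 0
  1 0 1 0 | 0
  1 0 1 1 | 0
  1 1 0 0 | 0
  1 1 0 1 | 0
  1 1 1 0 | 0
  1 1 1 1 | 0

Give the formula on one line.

((((~a & (~d | (b & ~a))) & (c | ~b)) | ~c) & (c | ~a))

  ~a = 1111111100000000
  ~d = 1010101010101010
  (b & ~a) = 0000111100000000
  (~d | (b & ~a)) = 1010111110101010
  (~a & (~d | (b & ~a))) = 1010111100000000
  ~b = 1111000011110000
  (c | ~b) = 1111001111110011
  ((~a & (~d | (b & ~a))) & (c | ~b)) = 1010001100000000
  ~c = 1100110011001100
  (((~a & (~d | (b & ~a))) & (c | ~b)) | ~c) = 1110111111001100
  (c | ~a) = 1111111100110011
  ((((~a & (~d | (b & ~a))) & (c | ~b)) | ~c) & (c | ~a)) = 1110111100000000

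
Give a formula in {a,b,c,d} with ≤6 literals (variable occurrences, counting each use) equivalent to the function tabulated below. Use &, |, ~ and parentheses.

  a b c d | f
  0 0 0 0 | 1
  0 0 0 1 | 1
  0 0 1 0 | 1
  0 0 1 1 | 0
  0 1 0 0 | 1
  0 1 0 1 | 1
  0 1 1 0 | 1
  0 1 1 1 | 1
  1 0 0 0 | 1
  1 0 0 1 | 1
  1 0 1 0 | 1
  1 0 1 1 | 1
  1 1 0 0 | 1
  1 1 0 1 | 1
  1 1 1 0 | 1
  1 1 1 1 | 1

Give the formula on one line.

  ~d = 1010101010101010
  ~c = 1100110011001100
  (a | b) = 0000111111111111
  (~c | (a | b)) = 1100111111111111
  (~d | (~c | (a | b))) = 1110111111111111

(~d | (~c | (a | b)))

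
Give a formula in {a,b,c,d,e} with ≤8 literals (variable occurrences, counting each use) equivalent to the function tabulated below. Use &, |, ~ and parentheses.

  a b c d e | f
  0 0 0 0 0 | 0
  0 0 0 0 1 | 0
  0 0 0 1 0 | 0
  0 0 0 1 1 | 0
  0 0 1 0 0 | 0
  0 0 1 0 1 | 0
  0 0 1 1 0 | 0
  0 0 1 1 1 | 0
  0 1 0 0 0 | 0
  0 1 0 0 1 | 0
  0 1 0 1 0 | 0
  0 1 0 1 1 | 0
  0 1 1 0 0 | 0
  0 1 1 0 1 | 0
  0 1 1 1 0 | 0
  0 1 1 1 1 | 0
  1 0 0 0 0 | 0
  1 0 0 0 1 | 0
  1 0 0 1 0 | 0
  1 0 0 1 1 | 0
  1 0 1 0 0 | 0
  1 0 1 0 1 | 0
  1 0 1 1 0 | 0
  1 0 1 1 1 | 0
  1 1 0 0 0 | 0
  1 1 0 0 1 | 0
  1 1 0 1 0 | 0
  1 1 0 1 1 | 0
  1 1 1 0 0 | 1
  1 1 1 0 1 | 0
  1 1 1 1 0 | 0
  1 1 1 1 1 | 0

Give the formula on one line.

  ~e = 10101010101010101010101010101010
  (~e & a) = 00000000000000001010101010101010
  ~c = 11110000111100001111000011110000
  ((~e & a) | ~c) = 11110000111100001111101011111010
  (((~e & a) | ~c) & c) = 00000000000000000000101000001010
  ~d = 11001100110011001100110011001100
  (e | a) = 01010101010101011111111111111111
  (~d & (e | a)) = 01000100010001001100110011001100
  ((~d & (e | a)) & b) = 00000000010001000000000011001100
  ((((~e & a) | ~c) & c) & ((~d & (e | a)) & b)) = 00000000000000000000000000001000

((((~e & a) | ~c) & c) & ((~d & (e | a)) & b))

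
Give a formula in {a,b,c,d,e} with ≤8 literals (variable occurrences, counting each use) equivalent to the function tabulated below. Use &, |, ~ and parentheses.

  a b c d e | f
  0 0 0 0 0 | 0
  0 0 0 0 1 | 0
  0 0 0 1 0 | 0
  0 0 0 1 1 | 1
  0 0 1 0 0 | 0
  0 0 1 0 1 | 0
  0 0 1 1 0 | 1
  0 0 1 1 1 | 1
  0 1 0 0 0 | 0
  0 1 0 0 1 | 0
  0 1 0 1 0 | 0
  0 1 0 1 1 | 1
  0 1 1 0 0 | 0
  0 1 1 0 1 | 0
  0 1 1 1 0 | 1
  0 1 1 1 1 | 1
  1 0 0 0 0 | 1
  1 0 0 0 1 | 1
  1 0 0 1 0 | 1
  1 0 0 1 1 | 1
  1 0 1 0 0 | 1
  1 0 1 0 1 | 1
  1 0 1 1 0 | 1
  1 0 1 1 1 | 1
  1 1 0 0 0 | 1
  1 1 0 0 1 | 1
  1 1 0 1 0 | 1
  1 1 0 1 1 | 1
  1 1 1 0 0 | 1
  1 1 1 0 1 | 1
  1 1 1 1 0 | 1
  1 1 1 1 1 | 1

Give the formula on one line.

  ~d = 11001100110011001100110011001100
  (e | ~d) = 11011101110111011101110111011101
  ((e | ~d) | a) = 11011101110111011111111111111111
  (c | ((e | ~d) | a)) = 11011111110111111111111111111111
  (a | d) = 00110011001100111111111111111111
  ((c | ((e | ~d) | a)) & (a | d)) = 00010011000100111111111111111111

((c | ((e | ~d) | a)) & (a | d))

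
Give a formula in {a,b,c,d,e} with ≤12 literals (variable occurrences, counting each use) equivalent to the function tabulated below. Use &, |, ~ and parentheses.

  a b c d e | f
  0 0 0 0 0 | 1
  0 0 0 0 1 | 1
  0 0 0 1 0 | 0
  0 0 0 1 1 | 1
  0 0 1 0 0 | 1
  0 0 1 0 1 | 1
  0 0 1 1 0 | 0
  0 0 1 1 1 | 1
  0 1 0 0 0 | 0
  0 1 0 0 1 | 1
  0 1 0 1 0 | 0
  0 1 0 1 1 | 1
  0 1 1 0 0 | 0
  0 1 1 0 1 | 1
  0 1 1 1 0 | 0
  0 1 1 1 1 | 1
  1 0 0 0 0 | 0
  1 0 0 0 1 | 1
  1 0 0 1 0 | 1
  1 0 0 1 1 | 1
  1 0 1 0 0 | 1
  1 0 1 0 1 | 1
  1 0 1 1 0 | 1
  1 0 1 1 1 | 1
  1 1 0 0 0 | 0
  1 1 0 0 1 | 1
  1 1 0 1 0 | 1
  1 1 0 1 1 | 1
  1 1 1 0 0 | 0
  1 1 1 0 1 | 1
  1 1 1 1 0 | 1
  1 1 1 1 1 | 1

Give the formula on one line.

((~b & ((e & d) | ((~a | c) & ~d))) | (e | (a & d)))

  ~b = 11111111000000001111111100000000
  (e & d) = 00010001000100010001000100010001
  ~a = 11111111111111110000000000000000
  (~a | c) = 11111111111111110000111100001111
  ~d = 11001100110011001100110011001100
  ((~a | c) & ~d) = 11001100110011000000110000001100
  ((e & d) | ((~a | c) & ~d)) = 11011101110111010001110100011101
  (~b & ((e & d) | ((~a | c) & ~d))) = 11011101000000000001110100000000
  (a & d) = 00000000000000000011001100110011
  (e | (a & d)) = 01010101010101010111011101110111
  ((~b & ((e & d) | ((~a | c) & ~d))) | (e | (a & d))) = 11011101010101010111111101110111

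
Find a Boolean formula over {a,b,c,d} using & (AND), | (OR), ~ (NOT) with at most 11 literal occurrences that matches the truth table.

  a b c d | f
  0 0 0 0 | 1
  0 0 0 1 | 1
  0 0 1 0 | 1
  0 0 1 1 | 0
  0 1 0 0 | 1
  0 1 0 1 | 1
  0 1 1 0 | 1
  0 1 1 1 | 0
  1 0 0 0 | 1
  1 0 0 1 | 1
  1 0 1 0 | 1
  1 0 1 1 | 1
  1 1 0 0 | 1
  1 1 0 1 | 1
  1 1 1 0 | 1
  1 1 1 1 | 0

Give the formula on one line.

  ~d = 1010101010101010
  (a | d) = 0101010111111111
  ~c = 1100110011001100
  ((a | d) & ~c) = 0100010011001100
  ~b = 1111000011110000
  (a | b) = 0000111111111111
  (c & (a | b)) = 0000001100110011
  (~b & (c & (a | b))) = 0000000000110000
  (((a | d) & ~c) | (~b & (c & (a | b)))) = 0100010011111100
  (~d | (((a | d) & ~c) | (~b & (c & (a | b))))) = 1110111011111110

(~d | (((a | d) & ~c) | (~b & (c & (a | b)))))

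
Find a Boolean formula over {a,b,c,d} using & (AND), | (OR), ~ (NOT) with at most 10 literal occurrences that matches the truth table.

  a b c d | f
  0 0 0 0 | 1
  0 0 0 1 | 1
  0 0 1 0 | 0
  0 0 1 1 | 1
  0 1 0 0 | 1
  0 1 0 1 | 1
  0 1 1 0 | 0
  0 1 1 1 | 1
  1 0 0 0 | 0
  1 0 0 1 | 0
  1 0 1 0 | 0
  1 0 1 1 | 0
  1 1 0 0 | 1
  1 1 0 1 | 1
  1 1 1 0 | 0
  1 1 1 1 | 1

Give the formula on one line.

(((b | ((c & (~a | (~b & ~c))) & d)) | ~a) & (~c | d))

  ~a = 1111111100000000
  ~b = 1111000011110000
  ~c = 1100110011001100
  (~b & ~c) = 1100000011000000
  (~a | (~b & ~c)) = 1111111111000000
  (c & (~a | (~b & ~c))) = 0011001100000000
  ((c & (~a | (~b & ~c))) & d) = 0001000100000000
  (b | ((c & (~a | (~b & ~c))) & d)) = 0001111100001111
  ((b | ((c & (~a | (~b & ~c))) & d)) | ~a) = 1111111100001111
  (~c | d) = 1101110111011101
  (((b | ((c & (~a | (~b & ~c))) & d)) | ~a) & (~c | d)) = 1101110100001101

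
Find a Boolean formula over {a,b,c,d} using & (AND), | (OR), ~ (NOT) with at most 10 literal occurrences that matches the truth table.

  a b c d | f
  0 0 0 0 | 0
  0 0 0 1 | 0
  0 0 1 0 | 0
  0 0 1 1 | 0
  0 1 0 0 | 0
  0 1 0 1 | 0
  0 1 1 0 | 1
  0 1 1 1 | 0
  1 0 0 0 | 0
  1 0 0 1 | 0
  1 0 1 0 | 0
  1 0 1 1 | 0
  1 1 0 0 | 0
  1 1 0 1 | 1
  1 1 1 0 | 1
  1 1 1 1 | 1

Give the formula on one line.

(b & ((a & d) | (~d & (d | (c & ~d)))))

  (a & d) = 0000000001010101
  ~d = 1010101010101010
  (c & ~d) = 0010001000100010
  (d | (c & ~d)) = 0111011101110111
  (~d & (d | (c & ~d))) = 0010001000100010
  ((a & d) | (~d & (d | (c & ~d)))) = 0010001001110111
  (b & ((a & d) | (~d & (d | (c & ~d))))) = 0000001000000111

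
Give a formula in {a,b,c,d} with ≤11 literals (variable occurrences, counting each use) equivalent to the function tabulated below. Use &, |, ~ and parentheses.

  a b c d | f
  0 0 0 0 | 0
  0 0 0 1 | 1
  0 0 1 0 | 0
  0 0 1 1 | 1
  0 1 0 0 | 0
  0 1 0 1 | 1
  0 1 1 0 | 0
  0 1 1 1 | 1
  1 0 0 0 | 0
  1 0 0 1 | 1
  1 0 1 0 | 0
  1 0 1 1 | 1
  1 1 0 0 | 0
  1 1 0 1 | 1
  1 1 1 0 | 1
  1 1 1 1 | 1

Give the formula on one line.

((~d & (((c | b) & a) & ((d | c) & b))) | d)

  ~d = 1010101010101010
  (c | b) = 0011111100111111
  ((c | b) & a) = 0000000000111111
  (d | c) = 0111011101110111
  ((d | c) & b) = 0000011100000111
  (((c | b) & a) & ((d | c) & b)) = 0000000000000111
  (~d & (((c | b) & a) & ((d | c) & b))) = 0000000000000010
  ((~d & (((c | b) & a) & ((d | c) & b))) | d) = 0101010101010111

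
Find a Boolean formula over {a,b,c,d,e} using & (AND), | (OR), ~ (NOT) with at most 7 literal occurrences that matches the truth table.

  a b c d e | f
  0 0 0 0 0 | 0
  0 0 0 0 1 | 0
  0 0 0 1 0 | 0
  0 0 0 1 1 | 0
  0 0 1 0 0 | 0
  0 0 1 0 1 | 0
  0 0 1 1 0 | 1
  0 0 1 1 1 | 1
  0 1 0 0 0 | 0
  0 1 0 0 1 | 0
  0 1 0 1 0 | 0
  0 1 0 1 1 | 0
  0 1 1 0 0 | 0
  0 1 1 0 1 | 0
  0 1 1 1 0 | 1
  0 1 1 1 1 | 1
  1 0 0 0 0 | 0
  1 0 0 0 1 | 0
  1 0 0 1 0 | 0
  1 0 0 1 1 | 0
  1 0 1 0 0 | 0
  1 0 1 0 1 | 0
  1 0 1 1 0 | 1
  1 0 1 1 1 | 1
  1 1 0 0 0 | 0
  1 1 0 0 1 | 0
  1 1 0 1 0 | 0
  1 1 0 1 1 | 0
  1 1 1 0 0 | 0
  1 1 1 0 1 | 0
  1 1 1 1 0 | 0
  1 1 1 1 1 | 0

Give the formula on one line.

  ~a = 11111111111111110000000000000000
  ~b = 11111111000000001111111100000000
  (~a | ~b) = 11111111111111111111111100000000
  (c & d) = 00000011000000110000001100000011
  ((~a | ~b) & (c & d)) = 00000011000000110000001100000000

((~a | ~b) & (c & d))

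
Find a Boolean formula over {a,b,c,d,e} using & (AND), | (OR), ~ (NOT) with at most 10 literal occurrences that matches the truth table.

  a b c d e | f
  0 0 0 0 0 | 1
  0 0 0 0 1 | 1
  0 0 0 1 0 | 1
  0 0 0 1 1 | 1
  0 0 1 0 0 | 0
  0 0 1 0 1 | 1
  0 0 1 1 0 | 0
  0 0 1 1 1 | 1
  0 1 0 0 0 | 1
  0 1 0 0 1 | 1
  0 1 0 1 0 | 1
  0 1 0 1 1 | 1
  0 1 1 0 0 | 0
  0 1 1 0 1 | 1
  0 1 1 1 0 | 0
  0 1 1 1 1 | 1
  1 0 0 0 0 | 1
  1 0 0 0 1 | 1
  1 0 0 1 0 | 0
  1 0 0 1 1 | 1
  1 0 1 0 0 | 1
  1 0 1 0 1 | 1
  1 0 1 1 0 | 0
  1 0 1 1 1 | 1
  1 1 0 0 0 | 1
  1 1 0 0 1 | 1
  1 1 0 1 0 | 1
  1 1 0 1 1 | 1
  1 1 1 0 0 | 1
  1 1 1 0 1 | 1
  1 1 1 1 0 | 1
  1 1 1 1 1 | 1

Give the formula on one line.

((((~d | ~a) | (~d | b)) & (e | (a | ~c))) | (e & a))

  ~d = 11001100110011001100110011001100
  ~a = 11111111111111110000000000000000
  (~d | ~a) = 11111111111111111100110011001100
  (~d | b) = 11001100111111111100110011111111
  ((~d | ~a) | (~d | b)) = 11111111111111111100110011111111
  ~c = 11110000111100001111000011110000
  (a | ~c) = 11110000111100001111111111111111
  (e | (a | ~c)) = 11110101111101011111111111111111
  (((~d | ~a) | (~d | b)) & (e | (a | ~c))) = 11110101111101011100110011111111
  (e & a) = 00000000000000000101010101010101
  ((((~d | ~a) | (~d | b)) & (e | (a | ~c))) | (e & a)) = 11110101111101011101110111111111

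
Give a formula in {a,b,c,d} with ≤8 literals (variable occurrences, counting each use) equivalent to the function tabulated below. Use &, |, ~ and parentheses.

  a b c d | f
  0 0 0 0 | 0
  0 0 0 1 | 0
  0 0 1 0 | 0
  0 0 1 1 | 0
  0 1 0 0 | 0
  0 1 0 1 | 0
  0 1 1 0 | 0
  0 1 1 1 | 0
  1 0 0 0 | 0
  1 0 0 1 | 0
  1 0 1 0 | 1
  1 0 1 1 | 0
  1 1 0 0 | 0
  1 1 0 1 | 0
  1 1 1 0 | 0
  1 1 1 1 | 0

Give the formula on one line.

((~b & ~d) & (c & ((~a & b) | (~b & a))))

  ~b = 1111000011110000
  ~d = 1010101010101010
  (~b & ~d) = 1010000010100000
  ~a = 1111111100000000
  (~a & b) = 0000111100000000
  (~b & a) = 0000000011110000
  ((~a & b) | (~b & a)) = 0000111111110000
  (c & ((~a & b) | (~b & a))) = 0000001100110000
  ((~b & ~d) & (c & ((~a & b) | (~b & a)))) = 0000000000100000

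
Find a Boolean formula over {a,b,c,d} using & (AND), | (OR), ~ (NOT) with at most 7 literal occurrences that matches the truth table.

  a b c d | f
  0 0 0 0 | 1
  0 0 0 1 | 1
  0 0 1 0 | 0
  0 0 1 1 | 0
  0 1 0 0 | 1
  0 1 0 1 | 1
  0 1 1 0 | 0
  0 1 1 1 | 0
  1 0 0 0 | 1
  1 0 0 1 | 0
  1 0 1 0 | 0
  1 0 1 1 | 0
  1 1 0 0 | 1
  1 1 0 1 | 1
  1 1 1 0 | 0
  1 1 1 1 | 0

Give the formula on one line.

((~c & (~d | ~a)) | ((d & ~c) & b))

  ~c = 1100110011001100
  ~d = 1010101010101010
  ~a = 1111111100000000
  (~d | ~a) = 1111111110101010
  (~c & (~d | ~a)) = 1100110010001000
  (d & ~c) = 0100010001000100
  ((d & ~c) & b) = 0000010000000100
  ((~c & (~d | ~a)) | ((d & ~c) & b)) = 1100110010001100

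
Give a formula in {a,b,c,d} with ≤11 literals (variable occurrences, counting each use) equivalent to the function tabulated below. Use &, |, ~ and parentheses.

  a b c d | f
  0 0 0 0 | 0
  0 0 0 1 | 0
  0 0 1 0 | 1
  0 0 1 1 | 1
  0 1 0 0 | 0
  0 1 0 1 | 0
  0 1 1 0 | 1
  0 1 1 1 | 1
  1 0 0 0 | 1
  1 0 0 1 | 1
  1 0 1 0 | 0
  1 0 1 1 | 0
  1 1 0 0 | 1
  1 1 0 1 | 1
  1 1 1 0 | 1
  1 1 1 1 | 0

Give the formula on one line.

(((c | a) & (~a | ~c)) | (b & ((d | a) & ~d)))

  (c | a) = 0011001111111111
  ~a = 1111111100000000
  ~c = 1100110011001100
  (~a | ~c) = 1111111111001100
  ((c | a) & (~a | ~c)) = 0011001111001100
  (d | a) = 0101010111111111
  ~d = 1010101010101010
  ((d | a) & ~d) = 0000000010101010
  (b & ((d | a) & ~d)) = 0000000000001010
  (((c | a) & (~a | ~c)) | (b & ((d | a) & ~d))) = 0011001111001110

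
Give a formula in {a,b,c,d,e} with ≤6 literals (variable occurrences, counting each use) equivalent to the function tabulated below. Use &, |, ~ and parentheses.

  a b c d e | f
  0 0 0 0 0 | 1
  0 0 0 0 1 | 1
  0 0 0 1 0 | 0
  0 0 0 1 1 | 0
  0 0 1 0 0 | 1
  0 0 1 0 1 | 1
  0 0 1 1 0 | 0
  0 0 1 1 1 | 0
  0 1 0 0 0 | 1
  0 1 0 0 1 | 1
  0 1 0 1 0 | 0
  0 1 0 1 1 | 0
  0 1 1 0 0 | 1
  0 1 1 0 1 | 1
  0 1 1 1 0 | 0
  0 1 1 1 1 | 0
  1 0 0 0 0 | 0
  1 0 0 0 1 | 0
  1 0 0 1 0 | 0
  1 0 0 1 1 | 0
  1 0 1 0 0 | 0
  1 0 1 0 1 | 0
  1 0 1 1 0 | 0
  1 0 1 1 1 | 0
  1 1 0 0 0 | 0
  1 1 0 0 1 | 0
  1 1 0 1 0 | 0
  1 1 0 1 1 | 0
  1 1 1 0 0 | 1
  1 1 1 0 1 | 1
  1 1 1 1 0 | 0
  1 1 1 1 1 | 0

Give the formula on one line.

(((~a | (c & b)) | (d & ~e)) & ~d)

  ~a = 11111111111111110000000000000000
  (c & b) = 00000000000011110000000000001111
  (~a | (c & b)) = 11111111111111110000000000001111
  ~e = 10101010101010101010101010101010
  (d & ~e) = 00100010001000100010001000100010
  ((~a | (c & b)) | (d & ~e)) = 11111111111111110010001000101111
  ~d = 11001100110011001100110011001100
  (((~a | (c & b)) | (d & ~e)) & ~d) = 11001100110011000000000000001100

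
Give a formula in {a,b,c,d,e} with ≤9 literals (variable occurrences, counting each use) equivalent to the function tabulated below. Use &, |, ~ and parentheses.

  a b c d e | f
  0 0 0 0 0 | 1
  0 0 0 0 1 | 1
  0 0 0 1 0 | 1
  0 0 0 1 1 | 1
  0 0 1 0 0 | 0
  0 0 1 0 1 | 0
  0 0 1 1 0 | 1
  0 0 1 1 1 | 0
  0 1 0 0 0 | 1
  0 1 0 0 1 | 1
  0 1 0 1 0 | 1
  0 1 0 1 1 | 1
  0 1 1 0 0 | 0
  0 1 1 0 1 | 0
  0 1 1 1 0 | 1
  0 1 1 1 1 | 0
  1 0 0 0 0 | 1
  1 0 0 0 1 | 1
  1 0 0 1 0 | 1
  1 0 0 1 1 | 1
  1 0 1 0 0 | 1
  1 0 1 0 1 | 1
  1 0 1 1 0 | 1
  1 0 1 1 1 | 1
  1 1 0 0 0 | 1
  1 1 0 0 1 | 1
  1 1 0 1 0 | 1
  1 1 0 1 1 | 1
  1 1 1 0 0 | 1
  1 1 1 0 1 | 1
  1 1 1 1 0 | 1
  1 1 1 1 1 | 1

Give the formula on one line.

  ~c = 11110000111100001111000011110000
  (c & e) = 00000101000001010000010100000101
  (d | (c & e)) = 00110111001101110011011100110111
  ~e = 10101010101010101010101010101010
  ((d | (c & e)) & ~e) = 00100010001000100010001000100010
  (((d | (c & e)) & ~e) | a) = 00100010001000101111111111111111
  (~c | (((d | (c & e)) & ~e) | a)) = 11110010111100101111111111111111

(~c | (((d | (c & e)) & ~e) | a))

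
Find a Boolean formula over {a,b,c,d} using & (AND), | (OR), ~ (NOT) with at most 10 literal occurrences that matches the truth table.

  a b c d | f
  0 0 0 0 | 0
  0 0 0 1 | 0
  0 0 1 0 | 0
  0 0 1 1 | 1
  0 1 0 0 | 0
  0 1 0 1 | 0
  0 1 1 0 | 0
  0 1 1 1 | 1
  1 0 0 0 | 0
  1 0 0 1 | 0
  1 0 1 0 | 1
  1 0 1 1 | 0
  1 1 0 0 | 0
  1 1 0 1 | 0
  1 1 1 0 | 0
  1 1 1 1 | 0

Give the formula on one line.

((~b | d) & (((~a | ~d) & c) & (d | a)))

  ~b = 1111000011110000
  (~b | d) = 1111010111110101
  ~a = 1111111100000000
  ~d = 1010101010101010
  (~a | ~d) = 1111111110101010
  ((~a | ~d) & c) = 0011001100100010
  (d | a) = 0101010111111111
  (((~a | ~d) & c) & (d | a)) = 0001000100100010
  ((~b | d) & (((~a | ~d) & c) & (d | a))) = 0001000100100000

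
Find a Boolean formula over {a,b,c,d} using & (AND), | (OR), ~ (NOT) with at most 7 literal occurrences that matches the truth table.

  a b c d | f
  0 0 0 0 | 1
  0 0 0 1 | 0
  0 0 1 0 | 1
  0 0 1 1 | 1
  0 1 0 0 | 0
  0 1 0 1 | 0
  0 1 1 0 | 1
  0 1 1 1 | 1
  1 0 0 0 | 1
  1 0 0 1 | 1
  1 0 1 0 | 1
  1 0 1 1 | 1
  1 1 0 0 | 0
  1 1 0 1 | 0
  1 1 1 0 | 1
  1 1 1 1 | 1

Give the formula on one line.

(c | (~b & ((a | (~d | b)) & (~b | ~c))))

  ~b = 1111000011110000
  ~d = 1010101010101010
  (~d | b) = 1010111110101111
  (a | (~d | b)) = 1010111111111111
  ~c = 1100110011001100
  (~b | ~c) = 1111110011111100
  ((a | (~d | b)) & (~b | ~c)) = 1010110011111100
  (~b & ((a | (~d | b)) & (~b | ~c))) = 1010000011110000
  (c | (~b & ((a | (~d | b)) & (~b | ~c)))) = 1011001111110011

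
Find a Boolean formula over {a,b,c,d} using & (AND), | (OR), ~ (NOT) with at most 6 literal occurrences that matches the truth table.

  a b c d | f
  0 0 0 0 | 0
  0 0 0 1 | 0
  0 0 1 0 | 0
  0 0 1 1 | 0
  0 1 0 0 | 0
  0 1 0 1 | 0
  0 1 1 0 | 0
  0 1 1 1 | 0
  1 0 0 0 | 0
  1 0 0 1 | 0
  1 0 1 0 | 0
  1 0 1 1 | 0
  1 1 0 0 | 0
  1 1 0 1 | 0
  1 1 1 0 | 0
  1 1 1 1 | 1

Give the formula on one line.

((d & c) & (b & a))

  (d & c) = 0001000100010001
  (b & a) = 0000000000001111
  ((d & c) & (b & a)) = 0000000000000001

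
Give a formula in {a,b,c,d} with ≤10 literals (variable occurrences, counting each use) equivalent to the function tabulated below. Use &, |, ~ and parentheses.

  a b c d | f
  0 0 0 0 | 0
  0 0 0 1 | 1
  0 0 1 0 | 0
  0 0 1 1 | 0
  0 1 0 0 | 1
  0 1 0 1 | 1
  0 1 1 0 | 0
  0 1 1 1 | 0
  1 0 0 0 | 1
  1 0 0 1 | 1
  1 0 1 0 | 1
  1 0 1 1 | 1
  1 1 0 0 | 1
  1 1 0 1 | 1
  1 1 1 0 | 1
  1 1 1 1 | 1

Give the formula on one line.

  ~c = 1100110011001100
  (d & ~c) = 0100010001000100
  ~a = 1111111100000000
  ~d = 1010101010101010
  (~d & a) = 0000000010101010
  (~a | (~d & a)) = 1111111110101010
  (~c & b) = 0000110000001100
  ((~a | (~d & a)) & (~c & b)) = 0000110000001000
  (((~a | (~d & a)) & (~c & b)) | a) = 0000110011111111
  ((d & ~c) | (((~a | (~d & a)) & (~c & b)) | a)) = 0100110011111111

((d & ~c) | (((~a | (~d & a)) & (~c & b)) | a))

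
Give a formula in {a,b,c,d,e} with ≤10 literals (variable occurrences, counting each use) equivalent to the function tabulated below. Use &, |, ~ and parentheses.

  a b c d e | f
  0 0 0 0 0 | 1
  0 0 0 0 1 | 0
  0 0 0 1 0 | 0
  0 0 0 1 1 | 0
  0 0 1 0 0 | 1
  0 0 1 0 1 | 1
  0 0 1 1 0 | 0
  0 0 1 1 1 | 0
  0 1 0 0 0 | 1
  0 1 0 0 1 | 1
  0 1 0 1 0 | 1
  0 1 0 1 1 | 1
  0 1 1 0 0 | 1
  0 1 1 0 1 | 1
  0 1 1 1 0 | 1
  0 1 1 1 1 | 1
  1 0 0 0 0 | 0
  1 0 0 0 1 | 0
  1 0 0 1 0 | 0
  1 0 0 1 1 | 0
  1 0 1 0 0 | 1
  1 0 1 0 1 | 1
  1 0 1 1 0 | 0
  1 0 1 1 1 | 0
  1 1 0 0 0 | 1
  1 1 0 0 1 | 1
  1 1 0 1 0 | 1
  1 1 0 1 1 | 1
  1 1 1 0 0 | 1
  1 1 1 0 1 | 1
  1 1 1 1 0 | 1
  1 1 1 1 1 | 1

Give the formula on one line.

(((~d & c) | b) | (b | (~d & (~e & (d | ~a)))))

  ~d = 11001100110011001100110011001100
  (~d & c) = 00001100000011000000110000001100
  ((~d & c) | b) = 00001100111111110000110011111111
  ~e = 10101010101010101010101010101010
  ~a = 11111111111111110000000000000000
  (d | ~a) = 11111111111111110011001100110011
  (~e & (d | ~a)) = 10101010101010100010001000100010
  (~d & (~e & (d | ~a))) = 10001000100010000000000000000000
  (b | (~d & (~e & (d | ~a)))) = 10001000111111110000000011111111
  (((~d & c) | b) | (b | (~d & (~e & (d | ~a))))) = 10001100111111110000110011111111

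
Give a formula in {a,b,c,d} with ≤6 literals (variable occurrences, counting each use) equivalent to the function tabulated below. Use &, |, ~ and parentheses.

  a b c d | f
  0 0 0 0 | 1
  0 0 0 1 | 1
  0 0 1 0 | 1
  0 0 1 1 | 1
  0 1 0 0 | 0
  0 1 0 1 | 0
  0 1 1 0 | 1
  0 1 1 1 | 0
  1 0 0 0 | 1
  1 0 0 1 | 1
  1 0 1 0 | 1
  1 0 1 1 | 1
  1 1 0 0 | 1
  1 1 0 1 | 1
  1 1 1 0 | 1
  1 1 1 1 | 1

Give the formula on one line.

(((~a & (~d & c)) | a) | ~b)

  ~a = 1111111100000000
  ~d = 1010101010101010
  (~d & c) = 0010001000100010
  (~a & (~d & c)) = 0010001000000000
  ((~a & (~d & c)) | a) = 0010001011111111
  ~b = 1111000011110000
  (((~a & (~d & c)) | a) | ~b) = 1111001011111111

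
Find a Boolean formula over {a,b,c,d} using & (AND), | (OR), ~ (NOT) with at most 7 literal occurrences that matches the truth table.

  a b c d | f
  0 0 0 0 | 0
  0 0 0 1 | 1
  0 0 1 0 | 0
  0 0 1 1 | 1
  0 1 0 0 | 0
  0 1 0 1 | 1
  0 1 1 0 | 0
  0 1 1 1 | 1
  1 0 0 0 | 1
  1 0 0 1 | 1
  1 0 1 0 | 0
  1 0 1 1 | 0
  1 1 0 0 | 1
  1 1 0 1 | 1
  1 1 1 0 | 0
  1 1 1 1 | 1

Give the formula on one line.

(((b | ~a) & d) | (~c & a))

  ~a = 1111111100000000
  (b | ~a) = 1111111100001111
  ((b | ~a) & d) = 0101010100000101
  ~c = 1100110011001100
  (~c & a) = 0000000011001100
  (((b | ~a) & d) | (~c & a)) = 0101010111001101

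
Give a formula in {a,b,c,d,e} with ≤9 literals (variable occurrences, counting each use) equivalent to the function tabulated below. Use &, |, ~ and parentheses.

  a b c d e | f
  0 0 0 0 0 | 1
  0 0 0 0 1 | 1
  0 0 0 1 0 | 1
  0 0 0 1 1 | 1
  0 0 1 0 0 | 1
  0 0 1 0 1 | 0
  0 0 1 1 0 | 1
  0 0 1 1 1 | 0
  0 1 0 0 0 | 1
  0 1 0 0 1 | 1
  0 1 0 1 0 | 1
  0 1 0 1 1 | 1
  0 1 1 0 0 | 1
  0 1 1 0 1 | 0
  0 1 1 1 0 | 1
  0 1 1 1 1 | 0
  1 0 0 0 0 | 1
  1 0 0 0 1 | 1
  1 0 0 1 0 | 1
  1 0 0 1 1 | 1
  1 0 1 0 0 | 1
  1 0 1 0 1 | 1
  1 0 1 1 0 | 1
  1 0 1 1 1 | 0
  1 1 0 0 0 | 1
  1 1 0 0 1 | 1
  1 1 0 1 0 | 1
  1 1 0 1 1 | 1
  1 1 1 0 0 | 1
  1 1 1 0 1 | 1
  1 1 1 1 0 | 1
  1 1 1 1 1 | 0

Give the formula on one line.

((~c & d) | ((~d & (e & ((~c | a) & (e | d)))) | ~e))

  ~c = 11110000111100001111000011110000
  (~c & d) = 00110000001100000011000000110000
  ~d = 11001100110011001100110011001100
  (~c | a) = 11110000111100001111111111111111
  (e | d) = 01110111011101110111011101110111
  ((~c | a) & (e | d)) = 01110000011100000111011101110111
  (e & ((~c | a) & (e | d))) = 01010000010100000101010101010101
  (~d & (e & ((~c | a) & (e | d)))) = 01000000010000000100010001000100
  ~e = 10101010101010101010101010101010
  ((~d & (e & ((~c | a) & (e | d)))) | ~e) = 11101010111010101110111011101110
  ((~c & d) | ((~d & (e & ((~c | a) & (e | d)))) | ~e)) = 11111010111110101111111011111110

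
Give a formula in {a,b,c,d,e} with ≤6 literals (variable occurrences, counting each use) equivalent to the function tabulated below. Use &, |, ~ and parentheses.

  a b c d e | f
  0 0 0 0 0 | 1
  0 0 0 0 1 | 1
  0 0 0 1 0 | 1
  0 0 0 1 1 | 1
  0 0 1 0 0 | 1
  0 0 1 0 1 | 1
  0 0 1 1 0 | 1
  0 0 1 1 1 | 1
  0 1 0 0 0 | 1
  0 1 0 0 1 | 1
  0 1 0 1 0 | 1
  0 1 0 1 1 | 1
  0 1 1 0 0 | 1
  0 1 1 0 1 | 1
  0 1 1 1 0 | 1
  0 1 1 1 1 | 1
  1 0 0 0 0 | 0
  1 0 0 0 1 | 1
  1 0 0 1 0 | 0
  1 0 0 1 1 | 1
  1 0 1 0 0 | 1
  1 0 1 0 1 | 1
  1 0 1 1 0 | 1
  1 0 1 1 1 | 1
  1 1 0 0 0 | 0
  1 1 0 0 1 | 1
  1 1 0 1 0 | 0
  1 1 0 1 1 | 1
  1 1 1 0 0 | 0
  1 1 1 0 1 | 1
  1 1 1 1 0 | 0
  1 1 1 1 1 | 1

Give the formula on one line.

((~a | e) | (~e & (~b & c)))

  ~a = 11111111111111110000000000000000
  (~a | e) = 11111111111111110101010101010101
  ~e = 10101010101010101010101010101010
  ~b = 11111111000000001111111100000000
  (~b & c) = 00001111000000000000111100000000
  (~e & (~b & c)) = 00001010000000000000101000000000
  ((~a | e) | (~e & (~b & c))) = 11111111111111110101111101010101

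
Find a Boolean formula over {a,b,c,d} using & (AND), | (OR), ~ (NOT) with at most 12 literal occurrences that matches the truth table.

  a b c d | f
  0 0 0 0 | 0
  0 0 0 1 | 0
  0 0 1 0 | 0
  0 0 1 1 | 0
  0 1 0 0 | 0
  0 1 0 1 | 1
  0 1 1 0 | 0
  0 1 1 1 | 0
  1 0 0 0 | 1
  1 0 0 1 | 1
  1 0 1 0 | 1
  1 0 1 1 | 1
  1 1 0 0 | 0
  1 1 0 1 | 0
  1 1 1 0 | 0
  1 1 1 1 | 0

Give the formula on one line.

  (a | b) = 0000111111111111
  ~c = 1100110011001100
  (~c & d) = 0100010001000100
  ~a = 1111111100000000
  ((~c & d) & ~a) = 0100010000000000
  ((a | b) & ((~c & d) & ~a)) = 0000010000000000
  ~b = 1111000011110000
  (~a & b) = 0000111100000000
  (~b | (~a & b)) = 1111111111110000
  (a & (~b | (~a & b))) = 0000000011110000
  (((a | b) & ((~c & d) & ~a)) | (a & (~b | (~a & b)))) = 0000010011110000

(((a | b) & ((~c & d) & ~a)) | (a & (~b | (~a & b))))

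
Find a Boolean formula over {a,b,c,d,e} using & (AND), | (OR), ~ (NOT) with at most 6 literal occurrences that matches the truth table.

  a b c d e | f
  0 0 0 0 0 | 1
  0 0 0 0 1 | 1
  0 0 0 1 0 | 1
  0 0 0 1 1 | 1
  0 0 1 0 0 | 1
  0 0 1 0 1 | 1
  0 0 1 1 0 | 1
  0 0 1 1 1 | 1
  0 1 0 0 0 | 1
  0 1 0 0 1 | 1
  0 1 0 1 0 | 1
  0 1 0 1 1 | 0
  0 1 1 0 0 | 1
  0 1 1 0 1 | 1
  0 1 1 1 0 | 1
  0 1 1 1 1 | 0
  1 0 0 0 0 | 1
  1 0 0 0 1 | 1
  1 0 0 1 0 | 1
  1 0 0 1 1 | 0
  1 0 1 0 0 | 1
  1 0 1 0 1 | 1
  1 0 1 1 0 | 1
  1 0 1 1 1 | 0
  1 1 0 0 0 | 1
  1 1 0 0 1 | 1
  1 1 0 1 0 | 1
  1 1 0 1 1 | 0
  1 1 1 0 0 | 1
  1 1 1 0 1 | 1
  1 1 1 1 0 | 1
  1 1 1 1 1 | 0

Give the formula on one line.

  ~e = 10101010101010101010101010101010
  ~d = 11001100110011001100110011001100
  ~a = 11111111111111110000000000000000
  ~b = 11111111000000001111111100000000
  (~a & ~b) = 11111111000000000000000000000000
  (~d | (~a & ~b)) = 11111111110011001100110011001100
  (~e | (~d | (~a & ~b))) = 11111111111011101110111011101110

(~e | (~d | (~a & ~b)))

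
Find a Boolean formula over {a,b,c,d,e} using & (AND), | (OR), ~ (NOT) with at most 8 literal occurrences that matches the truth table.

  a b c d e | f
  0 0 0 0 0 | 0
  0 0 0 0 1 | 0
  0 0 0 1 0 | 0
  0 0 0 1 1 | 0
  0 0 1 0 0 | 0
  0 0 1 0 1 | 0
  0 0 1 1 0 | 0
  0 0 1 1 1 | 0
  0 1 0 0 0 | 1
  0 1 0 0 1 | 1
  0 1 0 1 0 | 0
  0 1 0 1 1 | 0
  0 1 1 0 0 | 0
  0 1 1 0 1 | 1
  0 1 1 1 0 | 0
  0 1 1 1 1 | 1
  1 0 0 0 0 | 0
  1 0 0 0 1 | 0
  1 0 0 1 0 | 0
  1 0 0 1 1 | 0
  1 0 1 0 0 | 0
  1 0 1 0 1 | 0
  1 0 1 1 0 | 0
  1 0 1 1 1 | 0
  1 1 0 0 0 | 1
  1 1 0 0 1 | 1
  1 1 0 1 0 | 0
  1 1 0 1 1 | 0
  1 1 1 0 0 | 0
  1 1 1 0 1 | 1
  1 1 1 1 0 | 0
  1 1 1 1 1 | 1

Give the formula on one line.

  ~d = 11001100110011001100110011001100
  (~d | c) = 11001111110011111100111111001111
  ~c = 11110000111100001111000011110000
  (~c | e) = 11110101111101011111010111110101
  (b & (~c | e)) = 00000000111101010000000011110101
  ((~d | c) & (b & (~c | e))) = 00000000110001010000000011000101

((~d | c) & (b & (~c | e)))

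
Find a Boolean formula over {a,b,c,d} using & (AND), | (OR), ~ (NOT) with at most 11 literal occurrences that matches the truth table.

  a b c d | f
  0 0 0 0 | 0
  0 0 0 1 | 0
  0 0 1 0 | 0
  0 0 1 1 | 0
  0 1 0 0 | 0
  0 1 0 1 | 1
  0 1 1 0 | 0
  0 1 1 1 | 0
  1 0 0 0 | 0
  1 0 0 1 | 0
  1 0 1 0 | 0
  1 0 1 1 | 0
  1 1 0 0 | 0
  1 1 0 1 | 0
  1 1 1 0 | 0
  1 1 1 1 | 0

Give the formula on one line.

  ~a = 1111111100000000
  (~a & d) = 0101010100000000
  ((~a & d) & b) = 0000010100000000
  (((~a & d) & b) | a) = 0000010111111111
  ~c = 1100110011001100
  (~a | ~c) = 1111111111001100
  ((((~a & d) & b) | a) & (~a | ~c)) = 0000010111001100
  (~c & ~a) = 1100110000000000
  (((((~a & d) & b) | a) & (~a | ~c)) & (~c & ~a)) = 0000010000000000

(((((~a & d) & b) | a) & (~a | ~c)) & (~c & ~a))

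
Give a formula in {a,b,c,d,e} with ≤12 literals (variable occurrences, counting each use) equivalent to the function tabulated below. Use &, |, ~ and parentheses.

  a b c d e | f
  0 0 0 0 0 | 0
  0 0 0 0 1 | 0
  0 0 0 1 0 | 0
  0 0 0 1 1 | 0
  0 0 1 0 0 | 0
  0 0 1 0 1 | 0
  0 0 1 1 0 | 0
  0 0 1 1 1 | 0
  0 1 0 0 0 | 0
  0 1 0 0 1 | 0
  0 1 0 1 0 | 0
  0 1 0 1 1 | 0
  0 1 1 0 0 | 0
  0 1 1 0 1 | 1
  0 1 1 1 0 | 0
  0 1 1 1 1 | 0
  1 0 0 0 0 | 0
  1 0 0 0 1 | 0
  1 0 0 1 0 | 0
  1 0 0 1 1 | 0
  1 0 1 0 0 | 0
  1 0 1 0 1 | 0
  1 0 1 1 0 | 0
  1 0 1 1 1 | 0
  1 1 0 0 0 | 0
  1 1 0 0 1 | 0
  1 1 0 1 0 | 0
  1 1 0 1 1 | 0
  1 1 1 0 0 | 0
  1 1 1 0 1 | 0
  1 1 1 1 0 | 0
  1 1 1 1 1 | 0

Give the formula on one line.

  ~b = 11111111000000001111111100000000
  (a & ~b) = 00000000000000001111111100000000
  (d | (a & ~b)) = 00110011001100111111111100110011
  (~b | c) = 11111111000011111111111100001111
  ((d | (a & ~b)) | (~b | c)) = 11111111001111111111111100111111
  ~d = 11001100110011001100110011001100
  ~a = 11111111111111110000000000000000
  (~d & ~a) = 11001100110011000000000000000000
  ((~d & ~a) & b) = 00000000110011000000000000000000
  (((d | (a & ~b)) | (~b | c)) & ((~d & ~a) & b)) = 00000000000011000000000000000000
  ((((d | (a & ~b)) | (~b | c)) & ((~d & ~a) & b)) & e) = 00000000000001000000000000000000

((((d | (a & ~b)) | (~b | c)) & ((~d & ~a) & b)) & e)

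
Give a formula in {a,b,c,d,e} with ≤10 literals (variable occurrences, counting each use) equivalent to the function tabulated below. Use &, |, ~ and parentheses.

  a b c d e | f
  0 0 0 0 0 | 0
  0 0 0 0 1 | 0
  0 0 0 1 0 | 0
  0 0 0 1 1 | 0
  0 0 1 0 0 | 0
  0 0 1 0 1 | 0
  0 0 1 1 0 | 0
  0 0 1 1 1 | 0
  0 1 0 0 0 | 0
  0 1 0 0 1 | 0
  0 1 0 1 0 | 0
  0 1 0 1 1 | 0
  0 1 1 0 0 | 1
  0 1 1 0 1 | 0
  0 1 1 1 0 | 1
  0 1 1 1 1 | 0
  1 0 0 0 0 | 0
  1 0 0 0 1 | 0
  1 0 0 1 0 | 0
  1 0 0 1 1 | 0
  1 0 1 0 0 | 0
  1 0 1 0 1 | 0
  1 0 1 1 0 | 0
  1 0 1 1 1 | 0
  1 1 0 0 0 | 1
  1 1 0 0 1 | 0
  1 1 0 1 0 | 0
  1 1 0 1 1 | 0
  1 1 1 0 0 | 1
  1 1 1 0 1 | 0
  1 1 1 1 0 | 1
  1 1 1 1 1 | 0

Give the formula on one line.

((~e & (b & (~d | c))) & (e | (a | c)))

  ~e = 10101010101010101010101010101010
  ~d = 11001100110011001100110011001100
  (~d | c) = 11001111110011111100111111001111
  (b & (~d | c)) = 00000000110011110000000011001111
  (~e & (b & (~d | c))) = 00000000100010100000000010001010
  (a | c) = 00001111000011111111111111111111
  (e | (a | c)) = 01011111010111111111111111111111
  ((~e & (b & (~d | c))) & (e | (a | c))) = 00000000000010100000000010001010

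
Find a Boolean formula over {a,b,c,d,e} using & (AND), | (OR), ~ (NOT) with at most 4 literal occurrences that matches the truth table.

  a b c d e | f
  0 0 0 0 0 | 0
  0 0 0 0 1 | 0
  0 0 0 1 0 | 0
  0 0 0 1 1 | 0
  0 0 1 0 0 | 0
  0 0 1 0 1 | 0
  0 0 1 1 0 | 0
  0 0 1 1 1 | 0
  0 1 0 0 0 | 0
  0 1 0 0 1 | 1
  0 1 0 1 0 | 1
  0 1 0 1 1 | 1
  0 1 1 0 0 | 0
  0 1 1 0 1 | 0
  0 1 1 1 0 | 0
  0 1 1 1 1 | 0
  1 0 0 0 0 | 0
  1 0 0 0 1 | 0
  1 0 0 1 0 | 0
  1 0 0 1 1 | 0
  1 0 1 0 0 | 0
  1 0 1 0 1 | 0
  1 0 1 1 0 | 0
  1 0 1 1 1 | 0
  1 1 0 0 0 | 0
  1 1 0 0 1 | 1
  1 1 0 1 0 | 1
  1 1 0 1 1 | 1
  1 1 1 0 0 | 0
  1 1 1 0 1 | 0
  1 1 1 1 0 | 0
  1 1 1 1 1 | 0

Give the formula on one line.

(b & ((d | e) & ~c))

  (d | e) = 01110111011101110111011101110111
  ~c = 11110000111100001111000011110000
  ((d | e) & ~c) = 01110000011100000111000001110000
  (b & ((d | e) & ~c)) = 00000000011100000000000001110000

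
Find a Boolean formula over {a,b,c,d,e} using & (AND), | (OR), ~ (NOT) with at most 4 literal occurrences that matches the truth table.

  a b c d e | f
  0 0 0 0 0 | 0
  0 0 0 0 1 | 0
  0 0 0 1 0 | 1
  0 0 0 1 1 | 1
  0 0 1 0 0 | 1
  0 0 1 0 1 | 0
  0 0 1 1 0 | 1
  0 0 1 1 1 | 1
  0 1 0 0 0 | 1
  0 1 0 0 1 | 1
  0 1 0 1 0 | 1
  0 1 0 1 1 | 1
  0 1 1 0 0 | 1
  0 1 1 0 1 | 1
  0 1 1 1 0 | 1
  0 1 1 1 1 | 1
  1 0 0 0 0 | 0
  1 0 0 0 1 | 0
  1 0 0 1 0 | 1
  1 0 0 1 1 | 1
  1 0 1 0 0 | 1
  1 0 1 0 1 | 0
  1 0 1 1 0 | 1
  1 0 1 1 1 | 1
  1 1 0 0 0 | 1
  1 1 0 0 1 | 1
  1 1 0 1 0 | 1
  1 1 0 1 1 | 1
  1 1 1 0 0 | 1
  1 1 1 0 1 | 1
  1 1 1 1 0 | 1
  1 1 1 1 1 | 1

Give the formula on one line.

((b | d) | (c & ~e))

  (b | d) = 00110011111111110011001111111111
  ~e = 10101010101010101010101010101010
  (c & ~e) = 00001010000010100000101000001010
  ((b | d) | (c & ~e)) = 00111011111111110011101111111111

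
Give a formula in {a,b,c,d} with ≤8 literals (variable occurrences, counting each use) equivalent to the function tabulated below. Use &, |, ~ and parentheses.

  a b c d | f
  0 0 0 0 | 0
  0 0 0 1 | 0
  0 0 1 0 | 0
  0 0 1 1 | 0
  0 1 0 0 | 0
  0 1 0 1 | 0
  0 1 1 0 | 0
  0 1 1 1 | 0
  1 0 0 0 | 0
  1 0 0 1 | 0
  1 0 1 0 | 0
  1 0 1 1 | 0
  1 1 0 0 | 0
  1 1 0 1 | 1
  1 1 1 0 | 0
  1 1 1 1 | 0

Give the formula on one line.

  ~c = 1100110011001100
  (d & a) = 0000000001010101
  (~c & (d & a)) = 0000000001000100
  (b | c) = 0011111100111111
  ~b = 1111000011110000
  (~b & a) = 0000000011110000
  ((~b & a) | ~c) = 1100110011111100
  ((b | c) & ((~b & a) | ~c)) = 0000110000111100
  ((~c & (d & a)) & ((b | c) & ((~b & a) | ~c))) = 0000000000000100

((~c & (d & a)) & ((b | c) & ((~b & a) | ~c)))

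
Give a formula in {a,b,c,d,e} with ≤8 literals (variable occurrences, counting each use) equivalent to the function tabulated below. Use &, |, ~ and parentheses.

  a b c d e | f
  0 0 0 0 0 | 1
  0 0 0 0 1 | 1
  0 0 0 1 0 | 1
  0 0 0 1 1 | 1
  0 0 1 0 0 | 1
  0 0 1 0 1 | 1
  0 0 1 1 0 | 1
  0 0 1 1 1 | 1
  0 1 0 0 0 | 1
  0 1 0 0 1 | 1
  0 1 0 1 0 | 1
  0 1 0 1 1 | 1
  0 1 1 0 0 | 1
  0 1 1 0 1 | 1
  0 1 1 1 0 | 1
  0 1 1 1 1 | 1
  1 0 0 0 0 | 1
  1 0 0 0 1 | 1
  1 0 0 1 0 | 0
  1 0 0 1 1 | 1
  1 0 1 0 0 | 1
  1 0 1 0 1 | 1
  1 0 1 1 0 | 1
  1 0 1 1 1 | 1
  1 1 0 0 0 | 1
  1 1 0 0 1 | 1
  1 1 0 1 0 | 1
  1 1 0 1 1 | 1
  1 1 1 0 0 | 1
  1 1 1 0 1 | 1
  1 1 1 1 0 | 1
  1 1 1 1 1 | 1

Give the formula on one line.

((((~d | b) | c) | e) | ~a)

  ~d = 11001100110011001100110011001100
  (~d | b) = 11001100111111111100110011111111
  ((~d | b) | c) = 11001111111111111100111111111111
  (((~d | b) | c) | e) = 11011111111111111101111111111111
  ~a = 11111111111111110000000000000000
  ((((~d | b) | c) | e) | ~a) = 11111111111111111101111111111111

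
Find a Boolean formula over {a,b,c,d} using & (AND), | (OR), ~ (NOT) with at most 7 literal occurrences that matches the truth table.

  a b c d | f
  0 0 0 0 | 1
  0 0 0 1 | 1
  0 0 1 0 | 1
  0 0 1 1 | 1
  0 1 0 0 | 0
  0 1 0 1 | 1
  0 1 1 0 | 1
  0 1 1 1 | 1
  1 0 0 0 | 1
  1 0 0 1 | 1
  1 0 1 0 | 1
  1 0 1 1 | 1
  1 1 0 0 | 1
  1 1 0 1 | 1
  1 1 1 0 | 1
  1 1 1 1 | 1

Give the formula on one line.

(((a | (d & b)) | (~a & c)) | (c | ~b))

  (d & b) = 0000010100000101
  (a | (d & b)) = 0000010111111111
  ~a = 1111111100000000
  (~a & c) = 0011001100000000
  ((a | (d & b)) | (~a & c)) = 0011011111111111
  ~b = 1111000011110000
  (c | ~b) = 1111001111110011
  (((a | (d & b)) | (~a & c)) | (c | ~b)) = 1111011111111111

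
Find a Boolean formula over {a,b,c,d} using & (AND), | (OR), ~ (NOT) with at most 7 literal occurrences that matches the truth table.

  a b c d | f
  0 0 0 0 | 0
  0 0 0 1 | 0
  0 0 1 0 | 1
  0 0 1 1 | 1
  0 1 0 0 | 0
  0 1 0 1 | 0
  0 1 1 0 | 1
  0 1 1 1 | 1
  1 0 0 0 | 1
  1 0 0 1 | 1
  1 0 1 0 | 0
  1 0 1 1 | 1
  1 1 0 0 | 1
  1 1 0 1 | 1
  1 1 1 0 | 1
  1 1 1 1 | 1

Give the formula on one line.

  ~a = 1111111100000000
  (~a | b) = 1111111100001111
  (c & (~a | b)) = 0011001100000011
  ~c = 1100110011001100
  (d | ~c) = 1101110111011101
  ((d | ~c) & a) = 0000000011011101
  ((c & (~a | b)) | ((d | ~c) & a)) = 0011001111011111

((c & (~a | b)) | ((d | ~c) & a))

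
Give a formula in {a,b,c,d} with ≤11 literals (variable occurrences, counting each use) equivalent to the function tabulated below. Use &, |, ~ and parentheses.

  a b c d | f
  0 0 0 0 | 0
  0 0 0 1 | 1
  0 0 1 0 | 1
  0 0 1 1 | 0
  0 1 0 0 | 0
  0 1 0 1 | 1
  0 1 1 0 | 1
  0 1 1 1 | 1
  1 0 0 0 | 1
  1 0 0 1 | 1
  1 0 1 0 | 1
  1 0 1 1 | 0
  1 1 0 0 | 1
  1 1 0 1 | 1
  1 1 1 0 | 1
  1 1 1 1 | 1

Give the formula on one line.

((~d & ((a & (~d | c)) | c)) | ((~c | b) & d))

  ~d = 1010101010101010
  (~d | c) = 1011101110111011
  (a & (~d | c)) = 0000000010111011
  ((a & (~d | c)) | c) = 0011001110111011
  (~d & ((a & (~d | c)) | c)) = 0010001010101010
  ~c = 1100110011001100
  (~c | b) = 1100111111001111
  ((~c | b) & d) = 0100010101000101
  ((~d & ((a & (~d | c)) | c)) | ((~c | b) & d)) = 0110011111101111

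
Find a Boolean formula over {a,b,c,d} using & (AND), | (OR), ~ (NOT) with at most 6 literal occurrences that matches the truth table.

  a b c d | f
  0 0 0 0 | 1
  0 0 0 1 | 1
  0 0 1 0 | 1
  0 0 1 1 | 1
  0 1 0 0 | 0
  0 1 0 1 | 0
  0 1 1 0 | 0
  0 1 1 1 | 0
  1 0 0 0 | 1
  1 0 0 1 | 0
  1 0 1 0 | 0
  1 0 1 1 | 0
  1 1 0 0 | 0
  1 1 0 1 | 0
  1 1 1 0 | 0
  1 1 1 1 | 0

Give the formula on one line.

(((~b & (~c & ~d)) | ~a) & ~b)

  ~b = 1111000011110000
  ~c = 1100110011001100
  ~d = 1010101010101010
  (~c & ~d) = 1000100010001000
  (~b & (~c & ~d)) = 1000000010000000
  ~a = 1111111100000000
  ((~b & (~c & ~d)) | ~a) = 1111111110000000
  (((~b & (~c & ~d)) | ~a) & ~b) = 1111000010000000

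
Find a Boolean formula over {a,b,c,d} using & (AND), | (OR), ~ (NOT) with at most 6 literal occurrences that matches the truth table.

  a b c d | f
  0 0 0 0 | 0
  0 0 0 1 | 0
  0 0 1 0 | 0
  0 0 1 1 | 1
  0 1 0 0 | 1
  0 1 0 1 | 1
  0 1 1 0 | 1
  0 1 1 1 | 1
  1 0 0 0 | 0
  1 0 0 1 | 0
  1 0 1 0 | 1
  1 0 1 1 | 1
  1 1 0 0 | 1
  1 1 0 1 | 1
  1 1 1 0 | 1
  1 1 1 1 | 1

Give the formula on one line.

  (d | a) = 0101010111111111
  ((d | a) & c) = 0001000100110011
  (((d | a) & c) | b) = 0001111100111111

(((d | a) & c) | b)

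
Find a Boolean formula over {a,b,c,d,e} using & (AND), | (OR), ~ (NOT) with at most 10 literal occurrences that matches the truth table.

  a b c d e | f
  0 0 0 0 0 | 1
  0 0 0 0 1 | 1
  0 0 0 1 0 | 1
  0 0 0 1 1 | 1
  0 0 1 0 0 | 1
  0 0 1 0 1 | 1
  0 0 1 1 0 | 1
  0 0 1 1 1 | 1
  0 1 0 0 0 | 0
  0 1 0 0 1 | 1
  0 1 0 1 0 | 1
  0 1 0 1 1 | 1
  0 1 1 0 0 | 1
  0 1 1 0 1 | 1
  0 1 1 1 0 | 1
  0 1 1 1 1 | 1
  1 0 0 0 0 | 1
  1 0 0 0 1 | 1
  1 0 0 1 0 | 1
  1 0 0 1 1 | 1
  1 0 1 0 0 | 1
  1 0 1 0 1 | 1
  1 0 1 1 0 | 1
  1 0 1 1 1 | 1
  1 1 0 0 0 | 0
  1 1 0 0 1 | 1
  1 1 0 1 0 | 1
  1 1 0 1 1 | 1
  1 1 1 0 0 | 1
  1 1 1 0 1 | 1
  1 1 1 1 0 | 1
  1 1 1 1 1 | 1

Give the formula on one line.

(((~a | (b | ~c)) & d) | (e | (c | ~b)))

  ~a = 11111111111111110000000000000000
  ~c = 11110000111100001111000011110000
  (b | ~c) = 11110000111111111111000011111111
  (~a | (b | ~c)) = 11111111111111111111000011111111
  ((~a | (b | ~c)) & d) = 00110011001100110011000000110011
  ~b = 11111111000000001111111100000000
  (c | ~b) = 11111111000011111111111100001111
  (e | (c | ~b)) = 11111111010111111111111101011111
  (((~a | (b | ~c)) & d) | (e | (c | ~b))) = 11111111011111111111111101111111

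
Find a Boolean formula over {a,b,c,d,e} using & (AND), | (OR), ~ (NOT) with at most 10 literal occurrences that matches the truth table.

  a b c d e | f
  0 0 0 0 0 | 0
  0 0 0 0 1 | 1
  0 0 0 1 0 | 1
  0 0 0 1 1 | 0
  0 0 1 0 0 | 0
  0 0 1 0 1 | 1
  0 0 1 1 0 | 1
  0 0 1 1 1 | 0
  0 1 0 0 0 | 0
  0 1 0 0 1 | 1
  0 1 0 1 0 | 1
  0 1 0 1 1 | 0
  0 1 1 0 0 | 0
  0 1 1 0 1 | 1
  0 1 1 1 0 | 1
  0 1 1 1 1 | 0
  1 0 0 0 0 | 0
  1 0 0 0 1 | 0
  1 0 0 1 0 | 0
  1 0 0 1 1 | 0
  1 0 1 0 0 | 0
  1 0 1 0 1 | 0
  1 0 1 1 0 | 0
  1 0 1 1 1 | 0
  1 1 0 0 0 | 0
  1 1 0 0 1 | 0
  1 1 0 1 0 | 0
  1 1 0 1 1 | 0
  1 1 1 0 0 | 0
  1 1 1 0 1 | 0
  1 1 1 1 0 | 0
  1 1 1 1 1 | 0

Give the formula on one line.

(((d | (e | a)) & (((e & a) & c) | (~e | ~d))) & ~a)

  (e | a) = 01010101010101011111111111111111
  (d | (e | a)) = 01110111011101111111111111111111
  (e & a) = 00000000000000000101010101010101
  ((e & a) & c) = 00000000000000000000010100000101
  ~e = 10101010101010101010101010101010
  ~d = 11001100110011001100110011001100
  (~e | ~d) = 11101110111011101110111011101110
  (((e & a) & c) | (~e | ~d)) = 11101110111011101110111111101111
  ((d | (e | a)) & (((e & a) & c) | (~e | ~d))) = 01100110011001101110111111101111
  ~a = 11111111111111110000000000000000
  (((d | (e | a)) & (((e & a) & c) | (~e | ~d))) & ~a) = 01100110011001100000000000000000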